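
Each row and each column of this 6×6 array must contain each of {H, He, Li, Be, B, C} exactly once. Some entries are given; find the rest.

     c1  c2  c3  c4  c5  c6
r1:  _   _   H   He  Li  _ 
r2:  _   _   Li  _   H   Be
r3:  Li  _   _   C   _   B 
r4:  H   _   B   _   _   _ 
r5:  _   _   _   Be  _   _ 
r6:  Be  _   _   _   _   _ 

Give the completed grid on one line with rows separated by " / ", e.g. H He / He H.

At row 1, column 6: row 1 has {H,He,Li}; column 6 has {Be,B}; that leaves C.
At row 2, column 4: row 2 has {H,Li,Be}; column 4 has {He,Be,C}; that leaves B.
At row 4, column 4: row 4 has {H,B}; column 4 has {He,Be,B,C}; that leaves Li.
At row 4, column 6: row 4 has {H,Li,B}; column 6 has {Be,B,C}; that leaves He.
At row 6, column 4: row 6 has {Be}; column 4 has {He,Li,Be,B,C}; that leaves H.
At row 6, column 6: row 6 has {H,Be}; column 6 has {He,Be,B,C}; that leaves Li.
At row 1, column 1: row 1 has {H,He,Li,C}; column 1 has {H,Li,Be}; that leaves B.
At row 1, column 2: row 1 has {H,He,Li,B,C}; column 2 is empty so far; that leaves Be.
At row 4, column 2: row 4 has {H,He,Li,B}; column 2 has {Be}; that leaves C.
At row 4, column 5: row 4 has {H,He,Li,B,C}; column 5 has {H,Li}; that leaves Be.
At row 5, column 6: row 5 has {Be}; column 6 has {He,Li,Be,B,C}; that leaves H.
At row 2, column 2: row 2 has {H,Li,Be,B}; column 2 has {Be,C}; that leaves He.
At row 3, column 2: row 3 has {Li,B,C}; column 2 has {He,Be,C}; that leaves H.
At row 3, column 5: row 3 has {H,Li,B,C}; column 5 has {H,Li,Be}; that leaves He.
At row 6, column 2: row 6 has {H,Li,Be}; column 2 has {H,He,Be,C}; that leaves B.
At row 6, column 5: row 6 has {H,Li,Be,B}; column 5 has {H,He,Li,Be}; that leaves C.
At row 2, column 1: row 2 has {H,He,Li,Be,B}; column 1 has {H,Li,Be,B}; that leaves C.
At row 3, column 3: row 3 has {H,He,Li,B,C}; column 3 has {H,Li,B}; that leaves Be.
At row 5, column 1: row 5 has {H,Be}; column 1 has {H,Li,Be,B,C}; that leaves He.
At row 5, column 2: row 5 has {H,He,Be}; column 2 has {H,He,Be,B,C}; that leaves Li.
At row 5, column 3: row 5 has {H,He,Li,Be}; column 3 has {H,Li,Be,B}; that leaves C.
At row 5, column 5: row 5 has {H,He,Li,Be,C}; column 5 has {H,He,Li,Be,C}; that leaves B.
At row 6, column 3: row 6 has {H,Li,Be,B,C}; column 3 has {H,Li,Be,B,C}; that leaves He.

B Be H He Li C / C He Li B H Be / Li H Be C He B / H C B Li Be He / He Li C Be B H / Be B He H C Li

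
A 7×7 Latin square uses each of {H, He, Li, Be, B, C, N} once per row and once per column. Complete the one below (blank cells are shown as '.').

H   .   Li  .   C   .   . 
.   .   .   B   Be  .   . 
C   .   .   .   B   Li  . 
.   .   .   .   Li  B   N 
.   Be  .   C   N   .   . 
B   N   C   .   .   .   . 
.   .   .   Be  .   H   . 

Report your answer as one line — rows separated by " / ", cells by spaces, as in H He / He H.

H B Li He C N Be / He H N B Be C Li / C He Be N B Li H / Be C He H Li B N / Li Be H C N He B / B N C Li H Be He / N Li B Be He H C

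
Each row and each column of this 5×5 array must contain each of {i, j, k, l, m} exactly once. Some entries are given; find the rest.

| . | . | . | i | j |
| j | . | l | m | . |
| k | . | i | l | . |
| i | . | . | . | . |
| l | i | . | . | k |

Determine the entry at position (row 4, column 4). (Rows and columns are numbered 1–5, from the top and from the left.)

k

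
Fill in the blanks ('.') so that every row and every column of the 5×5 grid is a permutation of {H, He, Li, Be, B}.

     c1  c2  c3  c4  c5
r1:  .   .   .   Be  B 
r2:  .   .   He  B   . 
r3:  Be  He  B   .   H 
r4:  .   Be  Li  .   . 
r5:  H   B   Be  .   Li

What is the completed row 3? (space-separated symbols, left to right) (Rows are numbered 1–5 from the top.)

Be He B Li H

(r1,c3) = H
(r2,c1) = Li
(r2,c2) = H
(r2,c5) = Be
(r3,c4) = Li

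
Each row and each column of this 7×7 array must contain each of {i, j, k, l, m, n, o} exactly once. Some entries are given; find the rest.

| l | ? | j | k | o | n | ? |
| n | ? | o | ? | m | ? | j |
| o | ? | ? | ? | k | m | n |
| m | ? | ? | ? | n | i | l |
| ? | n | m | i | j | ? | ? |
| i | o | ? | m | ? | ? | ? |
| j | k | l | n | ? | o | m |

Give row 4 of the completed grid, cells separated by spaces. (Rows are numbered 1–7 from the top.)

(r1,c7) = i
(r2,c4) = l
(r2,c6) = k
(r3,c3) = i
(r3,c4) = j
(r4,c2) = j
(r4,c3) = k
(r4,c4) = o

m j k o n i l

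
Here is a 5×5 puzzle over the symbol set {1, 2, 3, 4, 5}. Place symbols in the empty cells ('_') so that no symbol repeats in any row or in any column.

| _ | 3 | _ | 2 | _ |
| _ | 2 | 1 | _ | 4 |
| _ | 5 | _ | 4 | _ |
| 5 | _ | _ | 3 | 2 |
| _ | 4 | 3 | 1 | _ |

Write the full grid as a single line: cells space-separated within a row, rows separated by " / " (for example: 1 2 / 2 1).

row 2 has {1,2,4}; column 1 has {5} — only 3 is left for (r2,c1).
row 2 has {1,2,3,4}; column 4 has {1,2,3,4} — only 5 is left for (r2,c4).
row 3 has {4,5}; column 3 has {1,3} — only 2 is left for (r3,c3).
row 4 has {2,3,5}; column 2 has {2,3,4,5} — only 1 is left for (r4,c2).
row 4 has {1,2,3,5}; column 3 has {1,2,3} — only 4 is left for (r4,c3).
row 5 has {1,3,4}; column 1 has {3,5} — only 2 is left for (r5,c1).
row 5 has {1,2,3,4}; column 5 has {2,4} — only 5 is left for (r5,c5).
row 1 has {2,3}; column 3 has {1,2,3,4} — only 5 is left for (r1,c3).
row 1 has {2,3,5}; column 5 has {2,4,5} — only 1 is left for (r1,c5).
row 3 has {2,4,5}; column 1 has {2,3,5} — only 1 is left for (r3,c1).
row 3 has {1,2,4,5}; column 5 has {1,2,4,5} — only 3 is left for (r3,c5).
row 1 has {1,2,3,5}; column 1 has {1,2,3,5} — only 4 is left for (r1,c1).

4 3 5 2 1 / 3 2 1 5 4 / 1 5 2 4 3 / 5 1 4 3 2 / 2 4 3 1 5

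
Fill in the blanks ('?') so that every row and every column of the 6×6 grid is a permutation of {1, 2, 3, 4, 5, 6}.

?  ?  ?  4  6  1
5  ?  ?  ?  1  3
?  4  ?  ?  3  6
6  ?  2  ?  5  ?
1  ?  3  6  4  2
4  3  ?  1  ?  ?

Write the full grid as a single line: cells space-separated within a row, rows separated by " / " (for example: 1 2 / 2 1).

(r1,c3) = 5
(r2,c4) = 2
(r3,c1) = 2
(r3,c3) = 1
(r3,c4) = 5
(r4,c2) = 1
(r4,c4) = 3
(r4,c6) = 4
(r5,c2) = 5
(r6,c3) = 6
(r6,c5) = 2
(r6,c6) = 5
(r1,c1) = 3
(r1,c2) = 2
(r2,c2) = 6
(r2,c3) = 4

3 2 5 4 6 1 / 5 6 4 2 1 3 / 2 4 1 5 3 6 / 6 1 2 3 5 4 / 1 5 3 6 4 2 / 4 3 6 1 2 5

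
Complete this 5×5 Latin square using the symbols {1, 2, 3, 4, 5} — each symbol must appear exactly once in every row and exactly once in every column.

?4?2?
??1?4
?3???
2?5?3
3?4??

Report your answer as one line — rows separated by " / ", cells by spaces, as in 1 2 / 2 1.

At row 1, column 3: row 1 has {2,4}; column 3 has {1,4,5}; that leaves 3.
At row 2, column 1: row 2 has {1,4}; column 1 has {2,3}; that leaves 5.
At row 2, column 2: row 2 has {1,4,5}; column 2 has {3,4}; that leaves 2.
At row 2, column 4: row 2 has {1,2,4,5}; column 4 has {2}; that leaves 3.
At row 3, column 3: row 3 has {3}; column 3 has {1,3,4,5}; that leaves 2.
At row 4, column 2: row 4 has {2,3,5}; column 2 has {2,3,4}; that leaves 1.
At row 4, column 4: row 4 has {1,2,3,5}; column 4 has {2,3}; that leaves 4.
At row 5, column 2: row 5 has {3,4}; column 2 has {1,2,3,4}; that leaves 5.
At row 5, column 4: row 5 has {3,4,5}; column 4 has {2,3,4}; that leaves 1.
At row 5, column 5: row 5 has {1,3,4,5}; column 5 has {3,4}; that leaves 2.
At row 1, column 1: row 1 has {2,3,4}; column 1 has {2,3,5}; that leaves 1.
At row 1, column 5: row 1 has {1,2,3,4}; column 5 has {2,3,4}; that leaves 5.
At row 3, column 1: row 3 has {2,3}; column 1 has {1,2,3,5}; that leaves 4.
At row 3, column 4: row 3 has {2,3,4}; column 4 has {1,2,3,4}; that leaves 5.
At row 3, column 5: row 3 has {2,3,4,5}; column 5 has {2,3,4,5}; that leaves 1.

1 4 3 2 5 / 5 2 1 3 4 / 4 3 2 5 1 / 2 1 5 4 3 / 3 5 4 1 2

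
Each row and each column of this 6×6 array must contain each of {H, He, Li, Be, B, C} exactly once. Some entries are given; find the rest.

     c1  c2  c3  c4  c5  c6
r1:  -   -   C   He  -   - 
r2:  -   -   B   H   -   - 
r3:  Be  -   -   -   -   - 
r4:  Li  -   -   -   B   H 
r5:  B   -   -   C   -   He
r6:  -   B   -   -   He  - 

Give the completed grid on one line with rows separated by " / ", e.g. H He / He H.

(r1,c1): row 1 has {He,C}; column 1 has {Li,Be,B}, so it must be H.
(r4,c4): row 4 has {H,Li,B}; column 4 has {H,He,C}, so it must be Be.
(r6,c1): row 6 has {He,B}; column 1 has {H,Li,Be,B}, so it must be C.
(r6,c4): row 6 has {He,B,C}; column 4 has {H,He,Be,C}, so it must be Li.
(r6,c6): row 6 has {He,Li,B,C}; column 6 has {H,He}, so it must be Be.
(r2,c1): row 2 has {H,B}; column 1 has {H,Li,Be,B,C}, so it must be He.
(r3,c4): row 3 has {Be}; column 4 has {H,He,Li,Be,C}, so it must be B.
(r4,c3): row 4 has {H,Li,Be,B}; column 3 has {B,C}, so it must be He.
(r6,c3): row 6 has {He,Li,Be,B,C}; column 3 has {He,B,C}, so it must be H.
(r3,c3): row 3 has {Be,B}; column 3 has {H,He,B,C}, so it must be Li.
(r3,c6): row 3 has {Li,Be,B}; column 6 has {H,He,Be}, so it must be C.
(r4,c2): row 4 has {H,He,Li,Be,B}; column 2 has {B}, so it must be C.
(r5,c3): row 5 has {He,B,C}; column 3 has {H,He,Li,B,C}, so it must be Be.
(r2,c6): row 2 has {H,He,B}; column 6 has {H,He,Be,C}, so it must be Li.
(r3,c5): row 3 has {Li,Be,B,C}; column 5 has {He,B}, so it must be H.
(r5,c5): row 5 has {He,Be,B,C}; column 5 has {H,He,B}, so it must be Li.
(r1,c5): row 1 has {H,He,C}; column 5 has {H,He,Li,B}, so it must be Be.
(r1,c6): row 1 has {H,He,Be,C}; column 6 has {H,He,Li,Be,C}, so it must be B.
(r2,c2): row 2 has {H,He,Li,B}; column 2 has {B,C}, so it must be Be.
(r2,c5): row 2 has {H,He,Li,Be,B}; column 5 has {H,He,Li,Be,B}, so it must be C.
(r3,c2): row 3 has {H,Li,Be,B,C}; column 2 has {Be,B,C}, so it must be He.
(r5,c2): row 5 has {He,Li,Be,B,C}; column 2 has {He,Be,B,C}, so it must be H.
(r1,c2): row 1 has {H,He,Be,B,C}; column 2 has {H,He,Be,B,C}, so it must be Li.

H Li C He Be B / He Be B H C Li / Be He Li B H C / Li C He Be B H / B H Be C Li He / C B H Li He Be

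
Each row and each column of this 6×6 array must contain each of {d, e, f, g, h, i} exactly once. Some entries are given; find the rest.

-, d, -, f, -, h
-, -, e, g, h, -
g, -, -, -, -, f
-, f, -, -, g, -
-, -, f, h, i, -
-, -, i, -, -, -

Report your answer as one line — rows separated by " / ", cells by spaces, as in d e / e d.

i d g f e h / f i e g h d / g e h i d f / h f d e g i / d g f h i e / e h i d f g

(r1,c3) = g
(r1,c5) = e
(r2,c2) = i
(r2,c6) = d
(r3,c5) = d
(r6,c5) = f
(r1,c1) = i
(r2,c1) = f
(r3,c3) = h
(r4,c3) = d
(r3,c2) = e
(r3,c4) = i
(r4,c4) = e
(r4,c6) = i
(r5,c2) = g
(r5,c6) = e
(r6,c2) = h
(r6,c4) = d
(r6,c6) = g
(r4,c1) = h
(r5,c1) = d
(r6,c1) = e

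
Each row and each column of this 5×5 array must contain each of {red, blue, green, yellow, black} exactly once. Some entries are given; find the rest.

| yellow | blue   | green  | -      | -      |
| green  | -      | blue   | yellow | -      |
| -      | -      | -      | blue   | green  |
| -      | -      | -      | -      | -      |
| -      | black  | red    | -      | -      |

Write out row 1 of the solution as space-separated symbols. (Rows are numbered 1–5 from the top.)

yellow blue green black red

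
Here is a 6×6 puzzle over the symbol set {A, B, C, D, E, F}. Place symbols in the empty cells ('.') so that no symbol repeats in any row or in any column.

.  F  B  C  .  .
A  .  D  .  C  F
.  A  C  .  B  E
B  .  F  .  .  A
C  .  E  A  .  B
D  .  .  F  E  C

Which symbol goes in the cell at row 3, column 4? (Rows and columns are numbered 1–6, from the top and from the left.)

D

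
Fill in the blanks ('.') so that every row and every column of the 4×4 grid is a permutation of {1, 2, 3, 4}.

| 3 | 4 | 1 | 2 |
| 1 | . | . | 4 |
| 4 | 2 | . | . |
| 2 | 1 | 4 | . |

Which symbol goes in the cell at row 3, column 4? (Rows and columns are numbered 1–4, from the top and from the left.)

1

(r2,c2) = 3
(r2,c3) = 2
(r3,c3) = 3
(r3,c4) = 1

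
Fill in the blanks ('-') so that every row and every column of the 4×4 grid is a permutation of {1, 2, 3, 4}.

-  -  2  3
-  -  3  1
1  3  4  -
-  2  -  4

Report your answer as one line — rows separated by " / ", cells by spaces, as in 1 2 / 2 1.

At row 1, column 1: row 1 has {2,3}; column 1 has {1}; that leaves 4.
At row 1, column 2: row 1 has {2,3,4}; column 2 has {2,3}; that leaves 1.
At row 2, column 1: row 2 has {1,3}; column 1 has {1,4}; that leaves 2.
At row 2, column 2: row 2 has {1,2,3}; column 2 has {1,2,3}; that leaves 4.
At row 3, column 4: row 3 has {1,3,4}; column 4 has {1,3,4}; that leaves 2.
At row 4, column 1: row 4 has {2,4}; column 1 has {1,2,4}; that leaves 3.
At row 4, column 3: row 4 has {2,3,4}; column 3 has {2,3,4}; that leaves 1.

4 1 2 3 / 2 4 3 1 / 1 3 4 2 / 3 2 1 4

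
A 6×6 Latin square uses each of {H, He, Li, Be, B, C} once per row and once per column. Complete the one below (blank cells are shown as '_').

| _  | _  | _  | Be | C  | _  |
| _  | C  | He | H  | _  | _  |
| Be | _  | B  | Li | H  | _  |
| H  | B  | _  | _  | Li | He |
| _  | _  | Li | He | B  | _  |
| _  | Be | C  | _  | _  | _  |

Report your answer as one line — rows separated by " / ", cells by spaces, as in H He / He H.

Cell (r1,c3): row 1 has {Be,C}; column 3 has {He,Li,B,C} → H.
Cell (r2,c5): row 2 has {H,He,C}; column 5 has {H,Li,B,C} → Be.
Cell (r3,c2): row 3 has {H,Li,Be,B}; column 2 has {Be,B,C} → He.
Cell (r3,c6): row 3 has {H,He,Li,Be,B}; column 6 has {He} → C.
Cell (r4,c3): row 4 has {H,He,Li,B}; column 3 has {H,He,Li,B,C} → Be.
Cell (r4,c4): row 4 has {H,He,Li,Be,B}; column 4 has {H,He,Li,Be} → C.
Cell (r5,c1): row 5 has {He,Li,B}; column 1 has {H,Be} → C.
Cell (r5,c2): row 5 has {He,Li,B,C}; column 2 has {He,Be,B,C} → H.
Cell (r5,c6): row 5 has {H,He,Li,B,C}; column 6 has {He,C} → Be.
Cell (r6,c4): row 6 has {Be,C}; column 4 has {H,He,Li,Be,C} → B.
Cell (r6,c5): row 6 has {Be,B,C}; column 5 has {H,Li,Be,B,C} → He.
Cell (r1,c2): row 1 has {H,Be,C}; column 2 has {H,He,Be,B,C} → Li.
Cell (r1,c6): row 1 has {H,Li,Be,C}; column 6 has {He,Be,C} → B.
Cell (r2,c6): row 2 has {H,He,Be,C}; column 6 has {He,Be,B,C} → Li.
Cell (r6,c1): row 6 has {He,Be,B,C}; column 1 has {H,Be,C} → Li.
Cell (r6,c6): row 6 has {He,Li,Be,B,C}; column 6 has {He,Li,Be,B,C} → H.
Cell (r1,c1): row 1 has {H,Li,Be,B,C}; column 1 has {H,Li,Be,C} → He.
Cell (r2,c1): row 2 has {H,He,Li,Be,C}; column 1 has {H,He,Li,Be,C} → B.

He Li H Be C B / B C He H Be Li / Be He B Li H C / H B Be C Li He / C H Li He B Be / Li Be C B He H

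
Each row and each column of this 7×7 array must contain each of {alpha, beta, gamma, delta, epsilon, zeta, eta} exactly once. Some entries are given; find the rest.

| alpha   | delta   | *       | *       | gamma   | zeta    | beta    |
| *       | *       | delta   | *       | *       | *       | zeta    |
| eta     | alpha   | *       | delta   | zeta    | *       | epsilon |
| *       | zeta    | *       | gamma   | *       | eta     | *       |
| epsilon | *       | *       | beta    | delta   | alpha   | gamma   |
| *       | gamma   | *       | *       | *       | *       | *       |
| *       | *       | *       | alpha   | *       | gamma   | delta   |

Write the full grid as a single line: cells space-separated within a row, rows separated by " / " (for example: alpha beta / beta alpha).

(r3,c6) = beta
(r4,c7) = alpha
(r5,c2) = eta
(r5,c3) = zeta
(r6,c7) = eta
(r2,c6) = epsilon
(r3,c3) = gamma
(r6,c6) = delta
(r2,c2) = beta
(r2,c4) = eta
(r2,c5) = alpha
(r7,c2) = epsilon
(r1,c4) = epsilon
(r2,c1) = gamma
(r6,c4) = zeta
(r1,c3) = eta
(r6,c1) = beta
(r6,c5) = epsilon
(r7,c1) = zeta
(r7,c3) = beta
(r7,c5) = eta
(r4,c1) = delta
(r4,c3) = epsilon
(r4,c5) = beta
(r6,c3) = alpha

alpha delta eta epsilon gamma zeta beta / gamma beta delta eta alpha epsilon zeta / eta alpha gamma delta zeta beta epsilon / delta zeta epsilon gamma beta eta alpha / epsilon eta zeta beta delta alpha gamma / beta gamma alpha zeta epsilon delta eta / zeta epsilon beta alpha eta gamma delta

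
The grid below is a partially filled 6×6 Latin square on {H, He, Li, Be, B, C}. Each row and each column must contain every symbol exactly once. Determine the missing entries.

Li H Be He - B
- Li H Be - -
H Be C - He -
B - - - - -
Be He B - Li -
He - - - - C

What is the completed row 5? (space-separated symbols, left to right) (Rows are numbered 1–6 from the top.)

Be He B C Li H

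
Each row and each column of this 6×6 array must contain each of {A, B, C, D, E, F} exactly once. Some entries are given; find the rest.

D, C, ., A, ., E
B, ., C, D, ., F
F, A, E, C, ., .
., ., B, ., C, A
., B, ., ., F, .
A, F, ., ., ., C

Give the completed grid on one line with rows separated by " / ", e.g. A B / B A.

At row 1, column 3: row 1 has {A,C,D,E}; column 3 has {B,C,E}; that leaves F.
At row 1, column 5: row 1 has {A,C,D,E,F}; column 5 has {C,F}; that leaves B.
At row 2, column 2: row 2 has {B,C,D,F}; column 2 has {A,B,C,F}; that leaves E.
At row 2, column 5: row 2 has {B,C,D,E,F}; column 5 has {B,C,F}; that leaves A.
At row 3, column 5: row 3 has {A,C,E,F}; column 5 has {A,B,C,F}; that leaves D.
At row 3, column 6: row 3 has {A,C,D,E,F}; column 6 has {A,C,E,F}; that leaves B.
At row 4, column 1: row 4 has {A,B,C}; column 1 has {A,B,D,F}; that leaves E.
At row 4, column 2: row 4 has {A,B,C,E}; column 2 has {A,B,C,E,F}; that leaves D.
At row 4, column 4: row 4 has {A,B,C,D,E}; column 4 has {A,C,D}; that leaves F.
At row 5, column 1: row 5 has {B,F}; column 1 has {A,B,D,E,F}; that leaves C.
At row 5, column 4: row 5 has {B,C,F}; column 4 has {A,C,D,F}; that leaves E.
At row 5, column 6: row 5 has {B,C,E,F}; column 6 has {A,B,C,E,F}; that leaves D.
At row 6, column 3: row 6 has {A,C,F}; column 3 has {B,C,E,F}; that leaves D.
At row 6, column 4: row 6 has {A,C,D,F}; column 4 has {A,C,D,E,F}; that leaves B.
At row 6, column 5: row 6 has {A,B,C,D,F}; column 5 has {A,B,C,D,F}; that leaves E.
At row 5, column 3: row 5 has {B,C,D,E,F}; column 3 has {B,C,D,E,F}; that leaves A.

D C F A B E / B E C D A F / F A E C D B / E D B F C A / C B A E F D / A F D B E C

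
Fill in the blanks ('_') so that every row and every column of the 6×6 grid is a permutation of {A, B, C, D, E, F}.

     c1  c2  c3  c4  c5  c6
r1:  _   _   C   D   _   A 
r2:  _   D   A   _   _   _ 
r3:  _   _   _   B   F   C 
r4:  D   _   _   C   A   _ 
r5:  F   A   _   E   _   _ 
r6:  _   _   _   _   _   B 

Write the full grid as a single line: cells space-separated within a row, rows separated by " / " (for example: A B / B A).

B F C D E A / C D A F B E / A E D B F C / D B E C A F / F A B E C D / E C F A D B

(r2,c4): row 2 has {A,D}; column 4 has {B,C,D,E}, so it must be F.
(r2,c6): row 2 has {A,D,F}; column 6 has {A,B,C}, so it must be E.
(r3,c2): row 3 has {B,C,F}; column 2 has {A,D}, so it must be E.
(r3,c3): row 3 has {B,C,E,F}; column 3 has {A,C}, so it must be D.
(r4,c6): row 4 has {A,C,D}; column 6 has {A,B,C,E}, so it must be F.
(r5,c3): row 5 has {A,E,F}; column 3 has {A,C,D}, so it must be B.
(r5,c6): row 5 has {A,B,E,F}; column 6 has {A,B,C,E,F}, so it must be D.
(r6,c4): row 6 has {B}; column 4 has {B,C,D,E,F}, so it must be A.
(r3,c1): row 3 has {B,C,D,E,F}; column 1 has {D,F}, so it must be A.
(r4,c2): row 4 has {A,C,D,F}; column 2 has {A,D,E}, so it must be B.
(r4,c3): row 4 has {A,B,C,D,F}; column 3 has {A,B,C,D}, so it must be E.
(r5,c5): row 5 has {A,B,D,E,F}; column 5 has {A,F}, so it must be C.
(r6,c3): row 6 has {A,B}; column 3 has {A,B,C,D,E}, so it must be F.
(r1,c2): row 1 has {A,C,D}; column 2 has {A,B,D,E}, so it must be F.
(r2,c5): row 2 has {A,D,E,F}; column 5 has {A,C,F}, so it must be B.
(r6,c2): row 6 has {A,B,F}; column 2 has {A,B,D,E,F}, so it must be C.
(r1,c5): row 1 has {A,C,D,F}; column 5 has {A,B,C,F}, so it must be E.
(r2,c1): row 2 has {A,B,D,E,F}; column 1 has {A,D,F}, so it must be C.
(r6,c1): row 6 has {A,B,C,F}; column 1 has {A,C,D,F}, so it must be E.
(r6,c5): row 6 has {A,B,C,E,F}; column 5 has {A,B,C,E,F}, so it must be D.
(r1,c1): row 1 has {A,C,D,E,F}; column 1 has {A,C,D,E,F}, so it must be B.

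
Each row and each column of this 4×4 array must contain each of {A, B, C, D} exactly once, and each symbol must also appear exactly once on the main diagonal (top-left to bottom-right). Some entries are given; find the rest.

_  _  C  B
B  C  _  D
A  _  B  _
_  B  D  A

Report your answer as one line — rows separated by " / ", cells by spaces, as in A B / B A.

D A C B / B C A D / A D B C / C B D A

row 1 has {B,C}; column 1 has {A,B}; the diagonal has {A,B,C} — only D is left for (r1,c1).
row 1 has {B,C,D}; column 2 has {B,C} — only A is left for (r1,c2).
row 2 has {B,C,D}; column 3 has {B,C,D} — only A is left for (r2,c3).
row 3 has {A,B}; column 2 has {A,B,C} — only D is left for (r3,c2).
row 3 has {A,B,D}; column 4 has {A,B,D} — only C is left for (r3,c4).
row 4 has {A,B,D}; column 1 has {A,B,D} — only C is left for (r4,c1).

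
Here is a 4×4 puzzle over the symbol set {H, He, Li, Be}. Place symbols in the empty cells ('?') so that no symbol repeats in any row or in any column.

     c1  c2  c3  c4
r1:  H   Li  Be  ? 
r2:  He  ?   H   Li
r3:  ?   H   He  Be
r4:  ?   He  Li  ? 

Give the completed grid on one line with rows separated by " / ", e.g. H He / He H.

H Li Be He / He Be H Li / Li H He Be / Be He Li H

(r1,c4) = He
(r2,c2) = Be
(r3,c1) = Li
(r4,c1) = Be
(r4,c4) = H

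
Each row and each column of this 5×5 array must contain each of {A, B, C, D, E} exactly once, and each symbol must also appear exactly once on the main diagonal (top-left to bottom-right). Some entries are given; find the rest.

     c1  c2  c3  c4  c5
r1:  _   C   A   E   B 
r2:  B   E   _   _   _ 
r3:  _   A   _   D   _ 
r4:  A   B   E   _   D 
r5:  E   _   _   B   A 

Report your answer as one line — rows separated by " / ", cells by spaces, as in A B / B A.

D C A E B / B E D A C / C A B D E / A B E C D / E D C B A

At row 1, column 1: row 1 has {A,B,C,E}; column 1 has {A,B,E}; the diagonal has {A,E}; that leaves D.
At row 2, column 5: row 2 has {B,E}; column 5 has {A,B,D}; that leaves C.
At row 3, column 1: row 3 has {A,D}; column 1 has {A,B,D,E}; that leaves C.
At row 3, column 3: row 3 has {A,C,D}; column 3 has {A,E}; the diagonal has {A,D,E}; that leaves B.
At row 3, column 5: row 3 has {A,B,C,D}; column 5 has {A,B,C,D}; that leaves E.
At row 4, column 4: row 4 has {A,B,D,E}; column 4 has {B,D,E}; the diagonal has {A,B,D,E}; that leaves C.
At row 5, column 2: row 5 has {A,B,E}; column 2 has {A,B,C,E}; that leaves D.
At row 5, column 3: row 5 has {A,B,D,E}; column 3 has {A,B,E}; that leaves C.
At row 2, column 3: row 2 has {B,C,E}; column 3 has {A,B,C,E}; that leaves D.
At row 2, column 4: row 2 has {B,C,D,E}; column 4 has {B,C,D,E}; that leaves A.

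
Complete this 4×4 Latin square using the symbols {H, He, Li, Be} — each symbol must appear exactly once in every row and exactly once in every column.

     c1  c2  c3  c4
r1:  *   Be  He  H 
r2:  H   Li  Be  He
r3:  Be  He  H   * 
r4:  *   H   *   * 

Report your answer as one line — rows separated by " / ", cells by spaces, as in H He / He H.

Li Be He H / H Li Be He / Be He H Li / He H Li Be

Cell (r1,c1): row 1 has {H,He,Be}; column 1 has {H,Be} → Li.
Cell (r3,c4): row 3 has {H,He,Be}; column 4 has {H,He} → Li.
Cell (r4,c1): row 4 has {H}; column 1 has {H,Li,Be} → He.
Cell (r4,c3): row 4 has {H,He}; column 3 has {H,He,Be} → Li.
Cell (r4,c4): row 4 has {H,He,Li}; column 4 has {H,He,Li} → Be.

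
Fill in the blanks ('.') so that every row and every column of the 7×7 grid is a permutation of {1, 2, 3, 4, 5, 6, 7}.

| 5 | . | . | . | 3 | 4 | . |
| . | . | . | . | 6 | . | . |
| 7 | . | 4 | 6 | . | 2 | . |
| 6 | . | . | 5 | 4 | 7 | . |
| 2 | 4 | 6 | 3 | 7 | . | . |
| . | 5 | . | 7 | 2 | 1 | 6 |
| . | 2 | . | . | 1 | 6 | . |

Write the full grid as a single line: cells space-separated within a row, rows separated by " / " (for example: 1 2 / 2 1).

5 6 2 1 3 4 7 / 1 7 5 2 6 3 4 / 7 1 4 6 5 2 3 / 6 3 1 5 4 7 2 / 2 4 6 3 7 5 1 / 4 5 3 7 2 1 6 / 3 2 7 4 1 6 5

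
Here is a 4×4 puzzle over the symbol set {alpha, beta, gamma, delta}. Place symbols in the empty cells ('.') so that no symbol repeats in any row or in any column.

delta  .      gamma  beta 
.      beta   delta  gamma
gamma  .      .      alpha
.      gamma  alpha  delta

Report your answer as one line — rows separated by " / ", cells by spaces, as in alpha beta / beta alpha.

Cell (r1,c2): row 1 has {beta,gamma,delta}; column 2 has {beta,gamma} → alpha.
Cell (r2,c1): row 2 has {beta,gamma,delta}; column 1 has {gamma,delta} → alpha.
Cell (r3,c2): row 3 has {alpha,gamma}; column 2 has {alpha,beta,gamma} → delta.
Cell (r3,c3): row 3 has {alpha,gamma,delta}; column 3 has {alpha,gamma,delta} → beta.
Cell (r4,c1): row 4 has {alpha,gamma,delta}; column 1 has {alpha,gamma,delta} → beta.

delta alpha gamma beta / alpha beta delta gamma / gamma delta beta alpha / beta gamma alpha delta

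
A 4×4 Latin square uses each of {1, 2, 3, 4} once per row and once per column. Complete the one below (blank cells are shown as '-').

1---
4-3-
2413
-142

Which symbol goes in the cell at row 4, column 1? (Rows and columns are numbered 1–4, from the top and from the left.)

(r1,c3) = 2
(r1,c4) = 4
(r2,c2) = 2
(r2,c4) = 1
(r4,c1) = 3

3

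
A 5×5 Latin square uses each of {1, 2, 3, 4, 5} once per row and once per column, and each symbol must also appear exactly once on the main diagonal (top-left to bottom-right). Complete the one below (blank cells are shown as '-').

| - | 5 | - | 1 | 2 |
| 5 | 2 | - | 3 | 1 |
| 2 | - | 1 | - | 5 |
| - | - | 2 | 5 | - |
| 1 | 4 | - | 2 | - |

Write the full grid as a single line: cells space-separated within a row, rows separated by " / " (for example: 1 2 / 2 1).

4 5 3 1 2 / 5 2 4 3 1 / 2 3 1 4 5 / 3 1 2 5 4 / 1 4 5 2 3

(r2,c3) = 4
(r3,c2) = 3
(r3,c4) = 4
(r4,c2) = 1
(r5,c5) = 3
(r1,c1) = 4
(r1,c3) = 3
(r4,c1) = 3
(r4,c5) = 4
(r5,c3) = 5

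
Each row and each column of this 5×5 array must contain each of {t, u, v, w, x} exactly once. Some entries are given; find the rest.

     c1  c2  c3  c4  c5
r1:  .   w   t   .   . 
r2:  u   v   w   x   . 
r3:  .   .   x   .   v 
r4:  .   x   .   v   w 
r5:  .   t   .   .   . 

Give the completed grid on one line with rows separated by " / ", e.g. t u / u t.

v w t u x / u v w x t / w u x t v / t x u v w / x t v w u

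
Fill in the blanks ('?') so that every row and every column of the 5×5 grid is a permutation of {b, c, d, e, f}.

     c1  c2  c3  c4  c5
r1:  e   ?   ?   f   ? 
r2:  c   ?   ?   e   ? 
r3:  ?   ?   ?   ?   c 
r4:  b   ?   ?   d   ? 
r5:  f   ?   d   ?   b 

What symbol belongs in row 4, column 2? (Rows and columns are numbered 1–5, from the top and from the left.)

Cell (r1,c5): row 1 has {e,f}; column 5 has {b,c} → d.
Cell (r2,c5): row 2 has {c,e}; column 5 has {b,c,d} → f.
Cell (r3,c1): row 3 has {c}; column 1 has {b,c,e,f} → d.
Cell (r3,c4): row 3 has {c,d}; column 4 has {d,e,f} → b.
Cell (r4,c5): row 4 has {b,d}; column 5 has {b,c,d,f} → e.
Cell (r5,c4): row 5 has {b,d,f}; column 4 has {b,d,e,f} → c.
Cell (r2,c3): row 2 has {c,e,f}; column 3 has {d} → b.
Cell (r5,c2): row 5 has {b,c,d,f}; column 2 is empty so far → e.
Cell (r1,c3): row 1 has {d,e,f}; column 3 has {b,d} → c.
Cell (r2,c2): row 2 has {b,c,e,f}; column 2 has {e} → d.
Cell (r3,c2): row 3 has {b,c,d}; column 2 has {d,e} → f.
Cell (r3,c3): row 3 has {b,c,d,f}; column 3 has {b,c,d} → e.
Cell (r4,c2): row 4 has {b,d,e}; column 2 has {d,e,f} → c.

c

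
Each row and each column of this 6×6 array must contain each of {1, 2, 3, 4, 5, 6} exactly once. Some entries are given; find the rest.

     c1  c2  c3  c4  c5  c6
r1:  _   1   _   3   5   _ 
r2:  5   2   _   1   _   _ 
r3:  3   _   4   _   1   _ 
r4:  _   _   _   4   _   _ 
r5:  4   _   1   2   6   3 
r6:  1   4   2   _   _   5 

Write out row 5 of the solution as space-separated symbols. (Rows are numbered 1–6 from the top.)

4 5 1 2 6 3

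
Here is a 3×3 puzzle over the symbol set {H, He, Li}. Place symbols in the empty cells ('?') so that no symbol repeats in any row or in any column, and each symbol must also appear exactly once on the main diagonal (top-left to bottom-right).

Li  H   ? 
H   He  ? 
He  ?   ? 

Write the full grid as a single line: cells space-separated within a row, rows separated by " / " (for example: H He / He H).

Li H He / H He Li / He Li H

(r1,c3) = He
(r2,c3) = Li
(r3,c2) = Li
(r3,c3) = H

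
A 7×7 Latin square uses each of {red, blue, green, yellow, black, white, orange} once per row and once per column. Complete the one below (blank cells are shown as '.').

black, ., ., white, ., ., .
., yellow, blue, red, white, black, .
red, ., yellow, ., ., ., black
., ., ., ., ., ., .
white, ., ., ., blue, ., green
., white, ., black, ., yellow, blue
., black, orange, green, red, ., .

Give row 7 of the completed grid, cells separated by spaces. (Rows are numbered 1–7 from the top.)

(r2,c7) = orange
(r2,c1) = green
(r6,c1) = orange
(r6,c5) = green
(r3,c5) = orange
(r6,c3) = red
(r1,c3) = green
(r1,c5) = yellow
(r1,c7) = red
(r3,c4) = blue
(r4,c5) = black
(r5,c3) = black
(r3,c2) = green
(r3,c6) = white
(r4,c3) = white
(r4,c7) = yellow
(r7,c6) = blue
(r7,c7) = white
(r1,c6) = orange
(r4,c1) = blue
(r4,c4) = orange
(r5,c4) = yellow
(r5,c6) = red
(r7,c1) = yellow

yellow black orange green red blue white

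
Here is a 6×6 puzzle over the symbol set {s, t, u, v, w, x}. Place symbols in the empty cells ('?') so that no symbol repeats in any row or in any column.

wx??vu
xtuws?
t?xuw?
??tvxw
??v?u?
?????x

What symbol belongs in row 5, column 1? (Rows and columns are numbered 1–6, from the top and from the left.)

(r1,c3) = s
(r1,c4) = t
(r2,c6) = v
(r3,c6) = s
(r5,c1) = s

s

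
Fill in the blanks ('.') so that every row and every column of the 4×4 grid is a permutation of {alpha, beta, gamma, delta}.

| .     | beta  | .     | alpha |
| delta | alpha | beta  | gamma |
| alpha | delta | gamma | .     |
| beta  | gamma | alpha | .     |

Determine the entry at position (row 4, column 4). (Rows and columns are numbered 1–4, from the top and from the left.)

delta

(r1,c1) = gamma
(r1,c3) = delta
(r3,c4) = beta
(r4,c4) = delta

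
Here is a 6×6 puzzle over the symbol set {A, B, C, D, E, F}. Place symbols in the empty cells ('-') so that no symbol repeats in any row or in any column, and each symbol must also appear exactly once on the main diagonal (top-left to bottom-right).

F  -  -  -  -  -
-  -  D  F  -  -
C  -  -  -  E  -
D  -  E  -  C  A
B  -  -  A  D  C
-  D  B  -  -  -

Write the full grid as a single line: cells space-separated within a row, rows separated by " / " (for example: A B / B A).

F A C E B D / E C D F A B / C B A D E F / D F E B C A / B E F A D C / A D B C F E

(r3,c3) = A
(r4,c4) = B
(r5,c3) = F
(r6,c6) = E
(r1,c3) = C
(r2,c2) = C
(r2,c6) = B
(r3,c4) = D
(r3,c6) = F
(r4,c2) = F
(r5,c2) = E
(r6,c1) = A
(r6,c4) = C
(r6,c5) = F
(r1,c4) = E
(r1,c6) = D
(r2,c1) = E
(r2,c5) = A
(r3,c2) = B
(r1,c2) = A
(r1,c5) = B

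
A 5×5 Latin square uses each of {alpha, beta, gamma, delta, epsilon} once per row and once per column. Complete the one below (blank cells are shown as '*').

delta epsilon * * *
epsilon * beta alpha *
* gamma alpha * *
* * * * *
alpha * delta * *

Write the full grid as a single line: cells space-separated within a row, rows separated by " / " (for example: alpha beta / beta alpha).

(r1,c3) = gamma
(r1,c4) = beta
(r1,c5) = alpha
(r2,c2) = delta
(r2,c5) = gamma
(r3,c1) = beta
(r4,c1) = gamma
(r4,c3) = epsilon
(r4,c4) = delta
(r4,c5) = beta
(r5,c2) = beta
(r5,c5) = epsilon
(r3,c4) = epsilon
(r3,c5) = delta
(r4,c2) = alpha
(r5,c4) = gamma

delta epsilon gamma beta alpha / epsilon delta beta alpha gamma / beta gamma alpha epsilon delta / gamma alpha epsilon delta beta / alpha beta delta gamma epsilon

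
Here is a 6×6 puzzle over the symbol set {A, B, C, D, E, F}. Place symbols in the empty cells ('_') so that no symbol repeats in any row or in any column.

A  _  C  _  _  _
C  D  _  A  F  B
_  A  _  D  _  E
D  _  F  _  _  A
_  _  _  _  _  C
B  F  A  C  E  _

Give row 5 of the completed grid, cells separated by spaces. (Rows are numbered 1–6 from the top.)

(r2,c3) = E
(r3,c1) = F
(r3,c3) = B
(r3,c5) = C
(r4,c5) = B
(r5,c1) = E
(r5,c2) = B
(r5,c3) = D
(r5,c4) = F
(r5,c5) = A

E B D F A C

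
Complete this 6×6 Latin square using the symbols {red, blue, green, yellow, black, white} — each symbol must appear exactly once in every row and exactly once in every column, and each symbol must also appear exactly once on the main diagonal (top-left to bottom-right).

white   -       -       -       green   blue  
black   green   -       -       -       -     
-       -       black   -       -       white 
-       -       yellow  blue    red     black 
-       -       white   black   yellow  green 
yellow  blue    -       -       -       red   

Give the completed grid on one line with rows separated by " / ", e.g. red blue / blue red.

white black red yellow green blue / black green blue red white yellow / red yellow black green blue white / green white yellow blue red black / blue red white black yellow green / yellow blue green white black red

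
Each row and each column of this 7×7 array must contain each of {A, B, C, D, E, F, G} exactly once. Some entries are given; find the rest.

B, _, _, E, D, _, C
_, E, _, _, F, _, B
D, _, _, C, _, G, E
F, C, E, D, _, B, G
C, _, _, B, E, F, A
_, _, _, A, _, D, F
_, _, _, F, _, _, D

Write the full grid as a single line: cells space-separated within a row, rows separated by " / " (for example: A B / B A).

B G F E D A C / A E D G F C B / D F A C B G E / F C E D A B G / C D G B E F A / E B C A G D F / G A B F C E D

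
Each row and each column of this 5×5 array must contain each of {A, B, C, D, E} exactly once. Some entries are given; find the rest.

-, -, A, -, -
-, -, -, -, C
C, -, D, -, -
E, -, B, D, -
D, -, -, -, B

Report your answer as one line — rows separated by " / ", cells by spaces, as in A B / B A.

row 1 has {A}; column 1 has {C,D,E} — only B is left for (r1,c1).
row 2 has {C}; column 1 has {B,C,D,E} — only A is left for (r2,c1).
row 2 has {A,C}; column 3 has {A,B,D} — only E is left for (r2,c3).
row 2 has {A,C,E}; column 4 has {D} — only B is left for (r2,c4).
row 4 has {B,D,E}; column 5 has {B,C} — only A is left for (r4,c5).
row 5 has {B,D}; column 3 has {A,B,D,E} — only C is left for (r5,c3).
row 2 has {A,B,C,E}; column 2 is empty so far — only D is left for (r2,c2).
row 3 has {C,D}; column 5 has {A,B,C} — only E is left for (r3,c5).
row 4 has {A,B,D,E}; column 2 has {D} — only C is left for (r4,c2).
row 1 has {A,B}; column 2 has {C,D} — only E is left for (r1,c2).
row 1 has {A,B,E}; column 4 has {B,D} — only C is left for (r1,c4).
row 1 has {A,B,C,E}; column 5 has {A,B,C,E} — only D is left for (r1,c5).
row 3 has {C,D,E}; column 4 has {B,C,D} — only A is left for (r3,c4).
row 5 has {B,C,D}; column 2 has {C,D,E} — only A is left for (r5,c2).
row 5 has {A,B,C,D}; column 4 has {A,B,C,D} — only E is left for (r5,c4).
row 3 has {A,C,D,E}; column 2 has {A,C,D,E} — only B is left for (r3,c2).

B E A C D / A D E B C / C B D A E / E C B D A / D A C E B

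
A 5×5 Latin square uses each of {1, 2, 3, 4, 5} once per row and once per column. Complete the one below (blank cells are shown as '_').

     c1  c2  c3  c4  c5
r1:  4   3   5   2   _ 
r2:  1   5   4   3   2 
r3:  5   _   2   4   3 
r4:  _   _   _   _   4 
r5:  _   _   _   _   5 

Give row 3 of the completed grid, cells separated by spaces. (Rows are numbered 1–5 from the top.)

(r1,c5) = 1
(r3,c2) = 1

5 1 2 4 3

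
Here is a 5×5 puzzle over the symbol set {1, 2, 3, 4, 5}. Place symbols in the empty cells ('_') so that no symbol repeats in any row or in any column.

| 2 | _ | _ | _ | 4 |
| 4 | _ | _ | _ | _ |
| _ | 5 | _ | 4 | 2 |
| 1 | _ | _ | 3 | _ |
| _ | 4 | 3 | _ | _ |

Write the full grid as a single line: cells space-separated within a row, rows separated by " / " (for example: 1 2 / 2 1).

row 3 has {2,4,5}; column 1 has {1,2,4} — only 3 is left for (r3,c1).
row 3 has {2,3,4,5}; column 3 has {3} — only 1 is left for (r3,c3).
row 4 has {1,3}; column 2 has {4,5} — only 2 is left for (r4,c2).
row 4 has {1,2,3}; column 5 has {2,4} — only 5 is left for (r4,c5).
row 5 has {3,4}; column 1 has {1,2,3,4} — only 5 is left for (r5,c1).
row 5 has {3,4,5}; column 5 has {2,4,5} — only 1 is left for (r5,c5).
row 1 has {2,4}; column 3 has {1,3} — only 5 is left for (r1,c3).
row 1 has {2,4,5}; column 4 has {3,4} — only 1 is left for (r1,c4).
row 2 has {4}; column 3 has {1,3,5} — only 2 is left for (r2,c3).
row 2 has {2,4}; column 4 has {1,3,4} — only 5 is left for (r2,c4).
row 2 has {2,4,5}; column 5 has {1,2,4,5} — only 3 is left for (r2,c5).
row 4 has {1,2,3,5}; column 3 has {1,2,3,5} — only 4 is left for (r4,c3).
row 5 has {1,3,4,5}; column 4 has {1,3,4,5} — only 2 is left for (r5,c4).
row 1 has {1,2,4,5}; column 2 has {2,4,5} — only 3 is left for (r1,c2).
row 2 has {2,3,4,5}; column 2 has {2,3,4,5} — only 1 is left for (r2,c2).

2 3 5 1 4 / 4 1 2 5 3 / 3 5 1 4 2 / 1 2 4 3 5 / 5 4 3 2 1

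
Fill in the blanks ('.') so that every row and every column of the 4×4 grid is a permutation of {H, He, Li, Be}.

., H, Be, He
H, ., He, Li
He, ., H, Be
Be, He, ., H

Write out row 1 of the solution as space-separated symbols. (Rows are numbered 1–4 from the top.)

Li H Be He

At row 1, column 1: row 1 has {H,He,Be}; column 1 has {H,He,Be}; that leaves Li.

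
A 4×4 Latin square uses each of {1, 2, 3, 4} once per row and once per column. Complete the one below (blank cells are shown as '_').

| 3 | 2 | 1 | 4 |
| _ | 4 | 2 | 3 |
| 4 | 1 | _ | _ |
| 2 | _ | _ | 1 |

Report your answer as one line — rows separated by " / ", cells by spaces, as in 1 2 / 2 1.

3 2 1 4 / 1 4 2 3 / 4 1 3 2 / 2 3 4 1

(r2,c1): row 2 has {2,3,4}; column 1 has {2,3,4}, so it must be 1.
(r3,c3): row 3 has {1,4}; column 3 has {1,2}, so it must be 3.
(r3,c4): row 3 has {1,3,4}; column 4 has {1,3,4}, so it must be 2.
(r4,c2): row 4 has {1,2}; column 2 has {1,2,4}, so it must be 3.
(r4,c3): row 4 has {1,2,3}; column 3 has {1,2,3}, so it must be 4.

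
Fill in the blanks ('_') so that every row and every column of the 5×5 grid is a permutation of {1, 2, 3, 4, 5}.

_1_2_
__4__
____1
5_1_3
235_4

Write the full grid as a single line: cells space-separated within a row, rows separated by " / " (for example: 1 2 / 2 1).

4 1 3 2 5 / 1 5 4 3 2 / 3 4 2 5 1 / 5 2 1 4 3 / 2 3 5 1 4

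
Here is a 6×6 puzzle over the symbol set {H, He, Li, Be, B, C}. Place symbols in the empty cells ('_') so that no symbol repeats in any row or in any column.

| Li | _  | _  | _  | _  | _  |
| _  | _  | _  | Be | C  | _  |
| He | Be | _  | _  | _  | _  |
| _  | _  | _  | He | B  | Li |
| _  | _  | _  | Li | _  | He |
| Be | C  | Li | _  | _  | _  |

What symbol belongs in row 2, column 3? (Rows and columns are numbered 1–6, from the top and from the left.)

He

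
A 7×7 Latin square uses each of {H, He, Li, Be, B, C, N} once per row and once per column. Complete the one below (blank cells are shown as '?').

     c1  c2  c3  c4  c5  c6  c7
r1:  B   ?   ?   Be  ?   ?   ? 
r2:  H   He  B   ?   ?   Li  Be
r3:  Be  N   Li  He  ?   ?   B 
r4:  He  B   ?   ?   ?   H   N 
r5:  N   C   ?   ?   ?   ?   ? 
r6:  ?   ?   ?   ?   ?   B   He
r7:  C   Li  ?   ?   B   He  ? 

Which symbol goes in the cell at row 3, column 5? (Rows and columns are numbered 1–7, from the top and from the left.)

H

(r1,c2) = H
(r3,c6) = C
(r5,c6) = Be
(r6,c1) = Li
(r6,c2) = Be
(r7,c7) = H
(r1,c6) = N
(r3,c5) = H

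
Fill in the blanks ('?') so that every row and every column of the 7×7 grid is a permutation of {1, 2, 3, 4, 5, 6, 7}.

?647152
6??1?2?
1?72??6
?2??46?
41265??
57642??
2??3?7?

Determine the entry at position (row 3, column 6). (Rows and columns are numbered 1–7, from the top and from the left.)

4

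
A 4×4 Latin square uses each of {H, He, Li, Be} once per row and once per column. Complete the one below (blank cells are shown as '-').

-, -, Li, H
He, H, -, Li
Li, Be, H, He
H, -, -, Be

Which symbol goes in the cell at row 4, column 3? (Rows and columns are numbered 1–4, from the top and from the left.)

He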